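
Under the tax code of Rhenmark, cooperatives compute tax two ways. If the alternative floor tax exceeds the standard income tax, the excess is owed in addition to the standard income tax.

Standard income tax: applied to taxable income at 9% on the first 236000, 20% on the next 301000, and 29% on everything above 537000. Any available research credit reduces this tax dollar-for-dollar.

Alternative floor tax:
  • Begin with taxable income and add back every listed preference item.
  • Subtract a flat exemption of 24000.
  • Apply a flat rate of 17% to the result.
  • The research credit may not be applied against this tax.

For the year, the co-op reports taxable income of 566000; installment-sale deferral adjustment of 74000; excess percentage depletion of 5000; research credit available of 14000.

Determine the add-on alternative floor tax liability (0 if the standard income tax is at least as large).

Alternative floor tax:
  Adjusted income: 566000 + 74000 + 5000 = 645000
  Less exemption 24000 → base 621000
  621000 × 17% = 105570

Standard income tax:
  236000 × 9% = 21240
  301000 × 20% = 60200
  29000 × 29% = 8410
  → 89850
  Less research credit 14000 → 75850

Excess of alternative floor tax over standard income tax: 105570 − 75850 = 29720.

29720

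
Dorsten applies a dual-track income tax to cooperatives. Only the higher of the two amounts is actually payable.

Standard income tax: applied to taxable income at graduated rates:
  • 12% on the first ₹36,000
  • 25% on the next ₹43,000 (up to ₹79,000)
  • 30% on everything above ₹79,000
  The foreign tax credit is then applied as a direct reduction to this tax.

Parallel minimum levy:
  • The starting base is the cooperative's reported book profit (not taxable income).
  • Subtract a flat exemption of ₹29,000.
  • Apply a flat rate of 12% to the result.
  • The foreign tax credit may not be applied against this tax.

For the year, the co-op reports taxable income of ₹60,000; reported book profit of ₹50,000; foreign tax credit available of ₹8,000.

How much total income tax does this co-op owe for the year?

₹2,520

Standard income tax:
  ₹36,000 × 12% = ₹4,320
  ₹24,000 × 25% = ₹6,000
  → ₹10,320
  Less foreign tax credit ₹8,000 → ₹2,320

Parallel minimum levy:
  Base (reported book profit): ₹50,000
  Less exemption ₹29,000 → base ₹21,000
  ₹21,000 × 12% = ₹2,520

₹2,520 > ₹2,320, so the parallel minimum levy is the binding amount.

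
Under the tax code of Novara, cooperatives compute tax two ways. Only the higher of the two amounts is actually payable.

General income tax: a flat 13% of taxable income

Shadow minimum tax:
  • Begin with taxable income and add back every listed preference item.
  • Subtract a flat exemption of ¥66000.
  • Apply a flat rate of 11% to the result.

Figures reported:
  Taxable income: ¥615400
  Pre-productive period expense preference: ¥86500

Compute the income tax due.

Shadow minimum tax:
  Adjusted income: ¥615400 + ¥86500 = ¥701900
  Less exemption ¥66000 → base ¥635900
  ¥635900 × 11% = ¥69949

General income tax:
  ¥615400 × 13% = ¥80002

¥80002 > ¥69949, so the general income tax governs.

¥80002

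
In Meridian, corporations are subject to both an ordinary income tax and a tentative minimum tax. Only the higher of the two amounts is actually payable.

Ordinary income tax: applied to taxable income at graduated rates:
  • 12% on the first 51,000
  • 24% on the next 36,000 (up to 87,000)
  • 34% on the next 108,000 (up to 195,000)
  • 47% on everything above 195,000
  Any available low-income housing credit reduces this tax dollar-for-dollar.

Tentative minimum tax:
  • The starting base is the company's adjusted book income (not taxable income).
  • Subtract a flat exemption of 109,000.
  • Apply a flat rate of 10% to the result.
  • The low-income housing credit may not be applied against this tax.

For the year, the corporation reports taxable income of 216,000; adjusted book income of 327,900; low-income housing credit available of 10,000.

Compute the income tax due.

51,350

Tentative minimum tax:
  Base (adjusted book income): 327,900
  Less exemption 109,000 → base 218,900
  218,900 × 10% = 21,890

Ordinary income tax:
  51,000 × 12% = 6,120
  36,000 × 24% = 8,640
  108,000 × 34% = 36,720
  21,000 × 47% = 9,870
  → 61,350
  Less low-income housing credit 10,000 → 51,350

51,350 > 21,890, so the ordinary income tax governs.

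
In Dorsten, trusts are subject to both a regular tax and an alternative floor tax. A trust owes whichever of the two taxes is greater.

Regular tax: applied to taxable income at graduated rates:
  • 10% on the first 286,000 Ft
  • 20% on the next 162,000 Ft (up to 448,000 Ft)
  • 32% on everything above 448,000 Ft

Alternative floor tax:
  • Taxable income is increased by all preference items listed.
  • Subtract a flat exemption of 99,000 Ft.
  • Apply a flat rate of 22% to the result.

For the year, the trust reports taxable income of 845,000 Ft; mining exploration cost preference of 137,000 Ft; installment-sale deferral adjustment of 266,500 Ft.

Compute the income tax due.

252,890 Ft

Alternative floor tax:
  Adjusted income: 845,000 Ft + 137,000 Ft + 266,500 Ft = 1,248,500 Ft
  Less exemption 99,000 Ft → base 1,149,500 Ft
  1,149,500 Ft × 22% = 252,890 Ft

Regular tax:
  286,000 Ft × 10% = 28,600 Ft
  162,000 Ft × 20% = 32,400 Ft
  397,000 Ft × 32% = 127,040 Ft
  → 188,040 Ft

252,890 Ft > 188,040 Ft, so the alternative floor tax is the binding amount.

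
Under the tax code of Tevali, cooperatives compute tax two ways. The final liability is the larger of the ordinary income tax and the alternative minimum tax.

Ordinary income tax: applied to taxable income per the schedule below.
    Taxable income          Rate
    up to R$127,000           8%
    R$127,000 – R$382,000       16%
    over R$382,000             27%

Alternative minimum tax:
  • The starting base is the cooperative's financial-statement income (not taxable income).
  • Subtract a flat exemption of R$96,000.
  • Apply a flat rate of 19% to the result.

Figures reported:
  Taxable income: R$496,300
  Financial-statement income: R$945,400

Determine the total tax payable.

R$161,386

Ordinary income tax:
  R$127,000 × 8% = R$10,160
  R$255,000 × 16% = R$40,800
  R$114,300 × 27% = R$30,861
  → R$81,821

Alternative minimum tax:
  Base (financial-statement income): R$945,400
  Less exemption R$96,000 → base R$849,400
  R$849,400 × 19% = R$161,386

R$161,386 > R$81,821, so the alternative minimum tax is the binding amount.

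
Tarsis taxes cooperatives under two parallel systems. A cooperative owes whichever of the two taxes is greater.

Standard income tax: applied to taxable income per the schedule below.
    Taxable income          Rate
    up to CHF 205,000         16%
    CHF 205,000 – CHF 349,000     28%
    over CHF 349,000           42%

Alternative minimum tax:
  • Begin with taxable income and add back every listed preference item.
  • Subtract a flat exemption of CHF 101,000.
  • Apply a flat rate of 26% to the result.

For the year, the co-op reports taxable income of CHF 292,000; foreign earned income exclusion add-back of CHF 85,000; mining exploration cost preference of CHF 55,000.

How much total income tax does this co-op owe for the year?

Alternative minimum tax:
  Adjusted income: CHF 292,000 + CHF 85,000 + CHF 55,000 = CHF 432,000
  Less exemption CHF 101,000 → base CHF 331,000
  CHF 331,000 × 26% = CHF 86,060

Standard income tax:
  CHF 205,000 × 16% = CHF 32,800
  CHF 87,000 × 28% = CHF 24,360
  → CHF 57,160

CHF 86,060 > CHF 57,160, so the alternative minimum tax is the binding amount.

CHF 86,060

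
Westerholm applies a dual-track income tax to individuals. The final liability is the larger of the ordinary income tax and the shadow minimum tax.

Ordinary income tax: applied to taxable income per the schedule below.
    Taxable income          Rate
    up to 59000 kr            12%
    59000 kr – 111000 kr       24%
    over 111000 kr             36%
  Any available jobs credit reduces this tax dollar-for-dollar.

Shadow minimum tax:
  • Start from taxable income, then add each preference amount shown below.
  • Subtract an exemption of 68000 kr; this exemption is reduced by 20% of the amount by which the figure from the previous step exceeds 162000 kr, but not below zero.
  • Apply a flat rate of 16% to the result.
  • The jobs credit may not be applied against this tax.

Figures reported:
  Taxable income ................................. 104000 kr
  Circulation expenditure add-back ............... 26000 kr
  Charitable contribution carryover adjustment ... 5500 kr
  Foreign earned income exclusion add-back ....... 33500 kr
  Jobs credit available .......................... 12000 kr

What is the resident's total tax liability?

16384 kr

Shadow minimum tax:
  Adjusted income: 104000 kr + 26000 kr + 5500 kr + 33500 kr = 169000 kr
  Exemption: 68000 kr − 20% × (169000 kr − 162000 kr) = 68000 kr − 1400 kr = 66600 kr
  Base: 169000 kr − 66600 kr = 102400 kr
  102400 kr × 16% = 16384 kr

Ordinary income tax:
  59000 kr × 12% = 7080 kr
  45000 kr × 24% = 10800 kr
  → 17880 kr
  Less jobs credit 12000 kr → 5880 kr

16384 kr > 5880 kr, so the shadow minimum tax is the binding amount.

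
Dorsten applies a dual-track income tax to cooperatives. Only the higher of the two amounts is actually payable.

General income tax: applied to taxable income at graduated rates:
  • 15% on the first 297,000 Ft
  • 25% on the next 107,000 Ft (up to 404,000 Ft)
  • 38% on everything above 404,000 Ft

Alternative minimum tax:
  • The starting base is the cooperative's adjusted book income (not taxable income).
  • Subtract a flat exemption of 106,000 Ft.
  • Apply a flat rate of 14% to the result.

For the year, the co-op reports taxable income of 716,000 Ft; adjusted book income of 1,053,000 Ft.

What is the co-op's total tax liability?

General income tax:
  297,000 Ft × 15% = 44,550 Ft
  107,000 Ft × 25% = 26,750 Ft
  312,000 Ft × 38% = 118,560 Ft
  → 189,860 Ft

Alternative minimum tax:
  Base (adjusted book income): 1,053,000 Ft
  Less exemption 106,000 Ft → base 947,000 Ft
  947,000 Ft × 14% = 132,580 Ft

189,860 Ft > 132,580 Ft, so the general income tax governs.

189,860 Ft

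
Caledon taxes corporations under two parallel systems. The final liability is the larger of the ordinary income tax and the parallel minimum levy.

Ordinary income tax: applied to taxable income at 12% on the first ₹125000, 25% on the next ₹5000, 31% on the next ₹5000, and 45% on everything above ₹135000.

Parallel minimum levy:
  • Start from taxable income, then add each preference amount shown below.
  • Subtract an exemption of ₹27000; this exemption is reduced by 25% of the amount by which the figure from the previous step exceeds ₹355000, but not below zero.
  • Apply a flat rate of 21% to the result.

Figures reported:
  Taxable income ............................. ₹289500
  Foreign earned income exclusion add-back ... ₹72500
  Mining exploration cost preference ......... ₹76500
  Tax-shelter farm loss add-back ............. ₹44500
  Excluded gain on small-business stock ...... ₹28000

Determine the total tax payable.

₹107310

Ordinary income tax:
  ₹125000 × 12% = ₹15000
  ₹5000 × 25% = ₹1250
  ₹5000 × 31% = ₹1550
  ₹154500 × 45% = ₹69525
  → ₹87325

Parallel minimum levy:
  Adjusted income: ₹289500 + ₹72500 + ₹76500 + ₹44500 + ₹28000 = ₹511000
  Exemption: 25% × (₹511000 − ₹355000) = ₹39000 ≥ ₹27000, so the exemption is fully phased out
  Base: ₹511000 − ₹0 = ₹511000
  ₹511000 × 21% = ₹107310

₹107310 > ₹87325, so the parallel minimum levy is the binding amount.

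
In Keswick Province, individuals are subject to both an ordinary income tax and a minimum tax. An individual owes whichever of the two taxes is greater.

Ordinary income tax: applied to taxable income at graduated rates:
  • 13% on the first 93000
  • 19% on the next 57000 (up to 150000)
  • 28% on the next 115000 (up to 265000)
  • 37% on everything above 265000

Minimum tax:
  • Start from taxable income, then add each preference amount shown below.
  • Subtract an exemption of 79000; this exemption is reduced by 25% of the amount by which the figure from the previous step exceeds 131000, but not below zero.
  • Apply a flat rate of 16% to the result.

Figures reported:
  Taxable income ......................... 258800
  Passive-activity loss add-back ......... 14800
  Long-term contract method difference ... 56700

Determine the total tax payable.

53384

Minimum tax:
  Adjusted income: 258800 + 14800 + 56700 = 330300
  Exemption: 79000 − 25% × (330300 − 131000) = 79000 − 49825 = 29175
  Base: 330300 − 29175 = 301125
  301125 × 16% = 48180

Ordinary income tax:
  93000 × 13% = 12090
  57000 × 19% = 10830
  108800 × 28% = 30464
  → 53384

53384 > 48180, so the ordinary income tax governs.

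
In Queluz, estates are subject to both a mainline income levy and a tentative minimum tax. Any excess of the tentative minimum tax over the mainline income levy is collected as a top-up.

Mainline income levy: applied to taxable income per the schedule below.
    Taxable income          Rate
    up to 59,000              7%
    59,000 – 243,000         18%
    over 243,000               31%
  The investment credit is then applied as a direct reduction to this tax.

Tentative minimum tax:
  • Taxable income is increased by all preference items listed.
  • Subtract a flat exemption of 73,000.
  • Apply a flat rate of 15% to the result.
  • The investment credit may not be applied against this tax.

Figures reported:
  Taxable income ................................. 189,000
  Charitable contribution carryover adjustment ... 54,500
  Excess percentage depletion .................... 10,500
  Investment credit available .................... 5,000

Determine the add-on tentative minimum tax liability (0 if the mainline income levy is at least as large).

Tentative minimum tax:
  Adjusted income: 189,000 + 54,500 + 10,500 = 254,000
  Less exemption 73,000 → base 181,000
  181,000 × 15% = 27,150

Mainline income levy:
  59,000 × 7% = 4,130
  130,000 × 18% = 23,400
  → 27,530
  Less investment credit 5,000 → 22,530

Excess of tentative minimum tax over mainline income levy: 27,150 − 22,530 = 4,620.

4,620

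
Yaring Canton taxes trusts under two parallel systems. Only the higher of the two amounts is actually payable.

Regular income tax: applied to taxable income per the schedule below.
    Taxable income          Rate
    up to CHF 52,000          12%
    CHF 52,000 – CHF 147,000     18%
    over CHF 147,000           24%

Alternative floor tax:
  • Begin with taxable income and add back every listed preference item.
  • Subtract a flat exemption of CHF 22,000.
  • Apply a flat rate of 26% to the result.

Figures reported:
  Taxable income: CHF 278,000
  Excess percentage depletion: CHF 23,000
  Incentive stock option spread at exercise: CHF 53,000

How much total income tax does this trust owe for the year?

Alternative floor tax:
  Adjusted income: CHF 278,000 + CHF 23,000 + CHF 53,000 = CHF 354,000
  Less exemption CHF 22,000 → base CHF 332,000
  CHF 332,000 × 26% = CHF 86,320

Regular income tax:
  CHF 52,000 × 12% = CHF 6,240
  CHF 95,000 × 18% = CHF 17,100
  CHF 131,000 × 24% = CHF 31,440
  → CHF 54,780

CHF 86,320 > CHF 54,780, so the alternative floor tax is the binding amount.

CHF 86,320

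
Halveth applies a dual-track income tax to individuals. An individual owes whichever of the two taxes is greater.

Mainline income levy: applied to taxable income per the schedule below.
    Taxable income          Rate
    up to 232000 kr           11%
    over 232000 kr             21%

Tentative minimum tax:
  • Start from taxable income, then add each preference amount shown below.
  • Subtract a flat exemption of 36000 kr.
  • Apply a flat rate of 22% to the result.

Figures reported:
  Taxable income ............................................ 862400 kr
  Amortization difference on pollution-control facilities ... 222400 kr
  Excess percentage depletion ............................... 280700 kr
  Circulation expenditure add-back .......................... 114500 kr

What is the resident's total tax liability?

Tentative minimum tax:
  Adjusted income: 862400 kr + 222400 kr + 280700 kr + 114500 kr = 1480000 kr
  Less exemption 36000 kr → base 1444000 kr
  1444000 kr × 22% = 317680 kr

Mainline income levy:
  232000 kr × 11% = 25520 kr
  630400 kr × 21% = 132384 kr
  → 157904 kr

317680 kr > 157904 kr, so the tentative minimum tax is the binding amount.

317680 kr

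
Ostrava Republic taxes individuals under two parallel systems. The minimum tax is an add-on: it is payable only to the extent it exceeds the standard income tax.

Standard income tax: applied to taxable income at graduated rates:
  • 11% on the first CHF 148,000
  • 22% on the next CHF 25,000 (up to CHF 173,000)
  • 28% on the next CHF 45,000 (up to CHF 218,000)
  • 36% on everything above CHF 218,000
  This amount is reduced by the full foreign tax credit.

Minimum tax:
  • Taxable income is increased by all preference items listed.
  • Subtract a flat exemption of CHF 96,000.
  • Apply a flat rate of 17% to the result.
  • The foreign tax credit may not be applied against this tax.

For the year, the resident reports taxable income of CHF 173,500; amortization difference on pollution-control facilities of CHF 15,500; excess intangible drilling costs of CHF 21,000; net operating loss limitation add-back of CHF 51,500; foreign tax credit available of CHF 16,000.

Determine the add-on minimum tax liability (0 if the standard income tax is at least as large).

CHF 22,215

Standard income tax:
  CHF 148,000 × 11% = CHF 16,280
  CHF 25,000 × 22% = CHF 5,500
  CHF 500 × 28% = CHF 140
  → CHF 21,920
  Less foreign tax credit CHF 16,000 → CHF 5,920

Minimum tax:
  Adjusted income: CHF 173,500 + CHF 15,500 + CHF 21,000 + CHF 51,500 = CHF 261,500
  Less exemption CHF 96,000 → base CHF 165,500
  CHF 165,500 × 17% = CHF 28,135

Excess of minimum tax over standard income tax: CHF 28,135 − CHF 5,920 = CHF 22,215.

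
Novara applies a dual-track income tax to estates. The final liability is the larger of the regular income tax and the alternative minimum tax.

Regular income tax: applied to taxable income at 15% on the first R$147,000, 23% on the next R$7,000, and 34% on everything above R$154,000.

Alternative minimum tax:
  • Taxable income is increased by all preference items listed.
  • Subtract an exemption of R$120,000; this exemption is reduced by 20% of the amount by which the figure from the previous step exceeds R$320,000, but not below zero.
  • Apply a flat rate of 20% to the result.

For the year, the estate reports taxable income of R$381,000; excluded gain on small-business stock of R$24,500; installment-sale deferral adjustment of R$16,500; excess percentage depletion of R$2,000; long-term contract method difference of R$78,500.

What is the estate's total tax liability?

R$100,840

Alternative minimum tax:
  Adjusted income: R$381,000 + R$24,500 + R$16,500 + R$2,000 + R$78,500 = R$502,500
  Exemption: R$120,000 − 20% × (R$502,500 − R$320,000) = R$120,000 − R$36,500 = R$83,500
  Base: R$502,500 − R$83,500 = R$419,000
  R$419,000 × 20% = R$83,800

Regular income tax:
  R$147,000 × 15% = R$22,050
  R$7,000 × 23% = R$1,610
  R$227,000 × 34% = R$77,180
  → R$100,840

R$100,840 > R$83,800, so the regular income tax governs.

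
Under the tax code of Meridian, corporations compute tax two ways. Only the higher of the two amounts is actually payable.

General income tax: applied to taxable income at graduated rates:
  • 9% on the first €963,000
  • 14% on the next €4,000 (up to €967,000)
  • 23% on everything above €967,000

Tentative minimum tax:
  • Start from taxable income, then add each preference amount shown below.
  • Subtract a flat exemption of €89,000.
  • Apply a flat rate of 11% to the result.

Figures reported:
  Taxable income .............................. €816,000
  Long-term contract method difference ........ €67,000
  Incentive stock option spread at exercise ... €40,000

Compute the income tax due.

€91,740

Tentative minimum tax:
  Adjusted income: €816,000 + €67,000 + €40,000 = €923,000
  Less exemption €89,000 → base €834,000
  €834,000 × 11% = €91,740

General income tax:
  €816,000 × 9% = €73,440

€91,740 > €73,440, so the tentative minimum tax is the binding amount.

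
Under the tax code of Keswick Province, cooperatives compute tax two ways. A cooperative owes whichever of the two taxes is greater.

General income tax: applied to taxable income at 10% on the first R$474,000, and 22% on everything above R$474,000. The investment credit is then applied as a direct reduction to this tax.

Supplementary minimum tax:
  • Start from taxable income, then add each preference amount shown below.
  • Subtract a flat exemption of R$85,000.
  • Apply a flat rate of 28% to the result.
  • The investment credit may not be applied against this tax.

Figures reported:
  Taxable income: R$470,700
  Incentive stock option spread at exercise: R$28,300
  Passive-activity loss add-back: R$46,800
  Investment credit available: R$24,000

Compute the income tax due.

R$129,024

Supplementary minimum tax:
  Adjusted income: R$470,700 + R$28,300 + R$46,800 = R$545,800
  Less exemption R$85,000 → base R$460,800
  R$460,800 × 28% = R$129,024

General income tax:
  R$470,700 × 10% = R$47,070
  Less investment credit R$24,000 → R$23,070

R$129,024 > R$23,070, so the supplementary minimum tax is the binding amount.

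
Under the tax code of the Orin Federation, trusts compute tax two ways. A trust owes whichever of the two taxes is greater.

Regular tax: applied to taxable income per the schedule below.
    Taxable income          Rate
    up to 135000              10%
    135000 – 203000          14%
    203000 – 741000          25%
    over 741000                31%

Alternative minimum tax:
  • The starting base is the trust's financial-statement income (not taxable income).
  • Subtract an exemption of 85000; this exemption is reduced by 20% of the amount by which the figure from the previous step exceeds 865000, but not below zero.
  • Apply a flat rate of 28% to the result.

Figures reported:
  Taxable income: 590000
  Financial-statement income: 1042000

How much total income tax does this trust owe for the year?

277872

Alternative minimum tax:
  Base (financial-statement income): 1042000
  Exemption: 85000 − 20% × (1042000 − 865000) = 85000 − 35400 = 49600
  Base: 1042000 − 49600 = 992400
  992400 × 28% = 277872

Regular tax:
  135000 × 10% = 13500
  68000 × 14% = 9520
  387000 × 25% = 96750
  → 119770

277872 > 119770, so the alternative minimum tax is the binding amount.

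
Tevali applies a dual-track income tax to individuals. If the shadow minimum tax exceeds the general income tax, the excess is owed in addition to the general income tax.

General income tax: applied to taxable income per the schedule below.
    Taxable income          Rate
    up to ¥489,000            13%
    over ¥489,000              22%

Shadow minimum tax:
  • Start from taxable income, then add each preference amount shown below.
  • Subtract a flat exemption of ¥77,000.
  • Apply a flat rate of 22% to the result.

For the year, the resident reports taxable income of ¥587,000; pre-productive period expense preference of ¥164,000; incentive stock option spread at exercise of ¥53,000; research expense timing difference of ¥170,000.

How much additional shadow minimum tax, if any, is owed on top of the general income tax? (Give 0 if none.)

General income tax:
  ¥489,000 × 13% = ¥63,570
  ¥98,000 × 22% = ¥21,560
  → ¥85,130

Shadow minimum tax:
  Adjusted income: ¥587,000 + ¥164,000 + ¥53,000 + ¥170,000 = ¥974,000
  Less exemption ¥77,000 → base ¥897,000
  ¥897,000 × 22% = ¥197,340

Excess of shadow minimum tax over general income tax: ¥197,340 − ¥85,130 = ¥112,210.

¥112,210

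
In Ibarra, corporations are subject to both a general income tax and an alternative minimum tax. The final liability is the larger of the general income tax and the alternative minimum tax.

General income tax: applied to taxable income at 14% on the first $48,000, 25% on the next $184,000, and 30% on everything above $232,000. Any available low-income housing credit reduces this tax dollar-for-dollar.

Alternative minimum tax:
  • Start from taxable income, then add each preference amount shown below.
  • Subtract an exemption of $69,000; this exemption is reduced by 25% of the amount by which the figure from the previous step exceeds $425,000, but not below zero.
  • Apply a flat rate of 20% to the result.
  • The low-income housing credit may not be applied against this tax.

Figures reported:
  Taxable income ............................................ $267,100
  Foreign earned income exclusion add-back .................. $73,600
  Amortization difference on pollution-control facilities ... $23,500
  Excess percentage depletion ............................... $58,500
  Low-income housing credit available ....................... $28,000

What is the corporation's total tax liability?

$70,740

General income tax:
  $48,000 × 14% = $6,720
  $184,000 × 25% = $46,000
  $35,100 × 30% = $10,530
  → $63,250
  Less low-income housing credit $28,000 → $35,250

Alternative minimum tax:
  Adjusted income: $267,100 + $73,600 + $23,500 + $58,500 = $422,700
  Exemption: $422,700 ≤ $425,000, so full $69,000 applies
  Base: $422,700 − $69,000 = $353,700
  $353,700 × 20% = $70,740

$70,740 > $35,250, so the alternative minimum tax is the binding amount.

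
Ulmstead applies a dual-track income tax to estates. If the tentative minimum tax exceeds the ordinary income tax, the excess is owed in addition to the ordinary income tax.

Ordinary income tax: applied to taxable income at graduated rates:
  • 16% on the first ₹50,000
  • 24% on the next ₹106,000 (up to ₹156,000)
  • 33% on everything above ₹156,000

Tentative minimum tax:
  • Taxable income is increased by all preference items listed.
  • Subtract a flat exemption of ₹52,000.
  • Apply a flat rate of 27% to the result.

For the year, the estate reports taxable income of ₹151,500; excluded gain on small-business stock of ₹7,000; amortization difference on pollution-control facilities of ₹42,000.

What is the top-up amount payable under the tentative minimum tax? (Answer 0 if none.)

Ordinary income tax:
  ₹50,000 × 16% = ₹8,000
  ₹101,500 × 24% = ₹24,360
  → ₹32,360

Tentative minimum tax:
  Adjusted income: ₹151,500 + ₹7,000 + ₹42,000 = ₹200,500
  Less exemption ₹52,000 → base ₹148,500
  ₹148,500 × 27% = ₹40,095

Excess of tentative minimum tax over ordinary income tax: ₹40,095 − ₹32,360 = ₹7,735.

₹7,735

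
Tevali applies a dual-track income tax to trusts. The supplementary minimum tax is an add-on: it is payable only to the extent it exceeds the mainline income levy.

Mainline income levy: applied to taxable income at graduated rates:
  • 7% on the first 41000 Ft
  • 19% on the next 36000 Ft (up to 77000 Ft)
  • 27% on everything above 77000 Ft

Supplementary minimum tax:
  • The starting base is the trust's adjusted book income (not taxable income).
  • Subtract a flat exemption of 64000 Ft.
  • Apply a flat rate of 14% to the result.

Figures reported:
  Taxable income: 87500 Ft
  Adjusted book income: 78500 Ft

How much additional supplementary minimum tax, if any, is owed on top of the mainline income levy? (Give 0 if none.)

Mainline income levy:
  41000 Ft × 7% = 2870 Ft
  36000 Ft × 19% = 6840 Ft
  10500 Ft × 27% = 2835 Ft
  → 12545 Ft

Supplementary minimum tax:
  Base (adjusted book income): 78500 Ft
  Less exemption 64000 Ft → base 14500 Ft
  14500 Ft × 14% = 2030 Ft

2030 Ft ≤ 12545 Ft, so no add-on is due.

0 Ft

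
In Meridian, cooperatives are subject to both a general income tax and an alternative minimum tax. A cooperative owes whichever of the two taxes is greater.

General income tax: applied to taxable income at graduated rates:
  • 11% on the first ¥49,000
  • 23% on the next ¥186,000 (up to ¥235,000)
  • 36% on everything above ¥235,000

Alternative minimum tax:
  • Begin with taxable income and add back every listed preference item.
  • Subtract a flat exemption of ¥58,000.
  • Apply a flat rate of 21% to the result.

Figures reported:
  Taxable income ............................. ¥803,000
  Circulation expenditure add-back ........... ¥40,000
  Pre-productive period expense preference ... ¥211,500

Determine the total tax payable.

General income tax:
  ¥49,000 × 11% = ¥5,390
  ¥186,000 × 23% = ¥42,780
  ¥568,000 × 36% = ¥204,480
  → ¥252,650

Alternative minimum tax:
  Adjusted income: ¥803,000 + ¥40,000 + ¥211,500 = ¥1,054,500
  Less exemption ¥58,000 → base ¥996,500
  ¥996,500 × 21% = ¥209,265

¥252,650 > ¥209,265, so the general income tax governs.

¥252,650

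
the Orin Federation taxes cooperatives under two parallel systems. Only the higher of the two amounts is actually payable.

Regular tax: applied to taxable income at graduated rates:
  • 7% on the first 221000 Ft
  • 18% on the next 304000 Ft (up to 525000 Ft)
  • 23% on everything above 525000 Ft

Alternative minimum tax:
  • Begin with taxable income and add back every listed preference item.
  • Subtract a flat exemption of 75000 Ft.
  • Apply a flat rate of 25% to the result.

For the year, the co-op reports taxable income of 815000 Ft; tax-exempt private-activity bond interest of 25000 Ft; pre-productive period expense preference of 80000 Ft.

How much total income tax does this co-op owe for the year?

211250 Ft

Alternative minimum tax:
  Adjusted income: 815000 Ft + 25000 Ft + 80000 Ft = 920000 Ft
  Less exemption 75000 Ft → base 845000 Ft
  845000 Ft × 25% = 211250 Ft

Regular tax:
  221000 Ft × 7% = 15470 Ft
  304000 Ft × 18% = 54720 Ft
  290000 Ft × 23% = 66700 Ft
  → 136890 Ft

211250 Ft > 136890 Ft, so the alternative minimum tax is the binding amount.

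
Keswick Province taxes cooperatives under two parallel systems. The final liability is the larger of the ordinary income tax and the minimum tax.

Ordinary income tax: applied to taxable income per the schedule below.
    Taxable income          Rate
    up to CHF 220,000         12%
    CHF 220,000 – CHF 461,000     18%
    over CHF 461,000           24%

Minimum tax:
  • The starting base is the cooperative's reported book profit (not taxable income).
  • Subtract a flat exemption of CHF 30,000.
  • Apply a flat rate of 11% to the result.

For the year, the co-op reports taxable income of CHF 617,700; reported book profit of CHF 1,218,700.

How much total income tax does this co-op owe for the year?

CHF 130,757

Minimum tax:
  Base (reported book profit): CHF 1,218,700
  Less exemption CHF 30,000 → base CHF 1,188,700
  CHF 1,188,700 × 11% = CHF 130,757

Ordinary income tax:
  CHF 220,000 × 12% = CHF 26,400
  CHF 241,000 × 18% = CHF 43,380
  CHF 156,700 × 24% = CHF 37,608
  → CHF 107,388

CHF 130,757 > CHF 107,388, so the minimum tax is the binding amount.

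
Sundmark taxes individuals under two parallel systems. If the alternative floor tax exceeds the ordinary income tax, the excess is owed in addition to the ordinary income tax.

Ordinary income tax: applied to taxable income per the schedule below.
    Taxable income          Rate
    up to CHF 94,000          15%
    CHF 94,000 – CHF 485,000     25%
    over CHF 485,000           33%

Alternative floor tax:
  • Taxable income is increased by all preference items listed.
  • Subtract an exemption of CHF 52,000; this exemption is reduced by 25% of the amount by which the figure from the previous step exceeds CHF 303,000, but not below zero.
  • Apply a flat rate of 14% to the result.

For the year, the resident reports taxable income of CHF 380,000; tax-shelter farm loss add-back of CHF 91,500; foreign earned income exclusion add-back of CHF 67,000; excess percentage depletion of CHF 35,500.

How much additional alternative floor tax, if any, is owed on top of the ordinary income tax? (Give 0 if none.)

CHF 0

Ordinary income tax:
  CHF 94,000 × 15% = CHF 14,100
  CHF 286,000 × 25% = CHF 71,500
  → CHF 85,600

Alternative floor tax:
  Adjusted income: CHF 380,000 + CHF 91,500 + CHF 67,000 + CHF 35,500 = CHF 574,000
  Exemption: 25% × (CHF 574,000 − CHF 303,000) = CHF 67,750 ≥ CHF 52,000, so the exemption is fully phased out
  Base: CHF 574,000 − CHF 0 = CHF 574,000
  CHF 574,000 × 14% = CHF 80,360

CHF 80,360 ≤ CHF 85,600, so no add-on is due.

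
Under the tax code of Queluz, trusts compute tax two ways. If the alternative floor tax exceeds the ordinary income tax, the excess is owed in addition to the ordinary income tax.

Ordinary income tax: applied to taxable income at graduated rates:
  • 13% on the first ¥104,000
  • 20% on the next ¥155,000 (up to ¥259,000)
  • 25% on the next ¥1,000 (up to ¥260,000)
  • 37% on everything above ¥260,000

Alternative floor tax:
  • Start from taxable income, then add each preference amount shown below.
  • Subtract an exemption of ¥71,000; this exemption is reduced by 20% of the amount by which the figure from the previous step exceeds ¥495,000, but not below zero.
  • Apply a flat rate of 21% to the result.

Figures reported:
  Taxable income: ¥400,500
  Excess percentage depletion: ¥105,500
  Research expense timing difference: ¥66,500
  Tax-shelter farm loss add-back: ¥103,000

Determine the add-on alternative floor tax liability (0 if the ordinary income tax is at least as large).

Alternative floor tax:
  Adjusted income: ¥400,500 + ¥105,500 + ¥66,500 + ¥103,000 = ¥675,500
  Exemption: ¥71,000 − 20% × (¥675,500 − ¥495,000) = ¥71,000 − ¥36,100 = ¥34,900
  Base: ¥675,500 − ¥34,900 = ¥640,600
  ¥640,600 × 21% = ¥134,526

Ordinary income tax:
  ¥104,000 × 13% = ¥13,520
  ¥155,000 × 20% = ¥31,000
  ¥1,000 × 25% = ¥250
  ¥140,500 × 37% = ¥51,985
  → ¥96,755

Excess of alternative floor tax over ordinary income tax: ¥134,526 − ¥96,755 = ¥37,771.

¥37,771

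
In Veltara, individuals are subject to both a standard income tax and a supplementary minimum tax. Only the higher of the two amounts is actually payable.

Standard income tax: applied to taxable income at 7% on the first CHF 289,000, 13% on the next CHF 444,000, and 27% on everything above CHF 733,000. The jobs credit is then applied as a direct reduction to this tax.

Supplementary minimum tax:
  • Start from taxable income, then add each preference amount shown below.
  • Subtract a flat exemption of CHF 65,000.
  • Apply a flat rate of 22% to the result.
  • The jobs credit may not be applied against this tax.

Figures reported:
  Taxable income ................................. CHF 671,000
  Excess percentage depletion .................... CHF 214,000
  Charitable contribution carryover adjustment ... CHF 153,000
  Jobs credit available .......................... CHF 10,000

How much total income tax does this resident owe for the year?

CHF 214,060

Standard income tax:
  CHF 289,000 × 7% = CHF 20,230
  CHF 382,000 × 13% = CHF 49,660
  → CHF 69,890
  Less jobs credit CHF 10,000 → CHF 59,890

Supplementary minimum tax:
  Adjusted income: CHF 671,000 + CHF 214,000 + CHF 153,000 = CHF 1,038,000
  Less exemption CHF 65,000 → base CHF 973,000
  CHF 973,000 × 22% = CHF 214,060

CHF 214,060 > CHF 59,890, so the supplementary minimum tax is the binding amount.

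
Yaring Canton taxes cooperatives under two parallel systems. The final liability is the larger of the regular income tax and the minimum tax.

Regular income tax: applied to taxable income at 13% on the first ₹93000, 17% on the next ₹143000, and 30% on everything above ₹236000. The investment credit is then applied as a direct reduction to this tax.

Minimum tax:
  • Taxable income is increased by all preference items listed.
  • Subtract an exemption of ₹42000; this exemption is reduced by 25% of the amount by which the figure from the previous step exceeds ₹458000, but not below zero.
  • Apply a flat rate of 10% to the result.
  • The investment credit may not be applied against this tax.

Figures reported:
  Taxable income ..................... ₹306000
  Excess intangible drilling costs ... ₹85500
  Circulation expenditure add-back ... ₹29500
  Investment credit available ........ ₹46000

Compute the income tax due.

Minimum tax:
  Adjusted income: ₹306000 + ₹85500 + ₹29500 = ₹421000
  Exemption: ₹421000 ≤ ₹458000, so full ₹42000 applies
  Base: ₹421000 − ₹42000 = ₹379000
  ₹379000 × 10% = ₹37900

Regular income tax:
  ₹93000 × 13% = ₹12090
  ₹143000 × 17% = ₹24310
  ₹70000 × 30% = ₹21000
  → ₹57400
  Less investment credit ₹46000 → ₹11400

₹37900 > ₹11400, so the minimum tax is the binding amount.

₹37900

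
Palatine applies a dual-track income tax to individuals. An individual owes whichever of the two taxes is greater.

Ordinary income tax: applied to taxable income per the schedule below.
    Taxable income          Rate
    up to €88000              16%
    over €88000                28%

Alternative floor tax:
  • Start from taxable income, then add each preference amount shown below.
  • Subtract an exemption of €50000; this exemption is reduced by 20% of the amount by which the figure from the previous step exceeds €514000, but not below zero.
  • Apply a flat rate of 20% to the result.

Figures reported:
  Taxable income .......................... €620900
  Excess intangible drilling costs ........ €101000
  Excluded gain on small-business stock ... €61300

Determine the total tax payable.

Ordinary income tax:
  €88000 × 16% = €14080
  €532900 × 28% = €149212
  → €163292

Alternative floor tax:
  Adjusted income: €620900 + €101000 + €61300 = €783200
  Exemption: 20% × (€783200 − €514000) = €53840 ≥ €50000, so the exemption is fully phased out
  Base: €783200 − €0 = €783200
  €783200 × 20% = €156640

€163292 > €156640, so the ordinary income tax governs.

€163292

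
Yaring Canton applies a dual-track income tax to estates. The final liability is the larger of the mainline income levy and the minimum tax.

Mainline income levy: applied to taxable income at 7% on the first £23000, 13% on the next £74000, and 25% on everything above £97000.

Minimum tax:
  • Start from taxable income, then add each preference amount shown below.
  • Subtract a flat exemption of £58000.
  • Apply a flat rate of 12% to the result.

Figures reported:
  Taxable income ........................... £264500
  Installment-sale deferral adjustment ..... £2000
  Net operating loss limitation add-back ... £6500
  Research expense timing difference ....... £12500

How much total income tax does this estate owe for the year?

£53105

Mainline income levy:
  £23000 × 7% = £1610
  £74000 × 13% = £9620
  £167500 × 25% = £41875
  → £53105

Minimum tax:
  Adjusted income: £264500 + £2000 + £6500 + £12500 = £285500
  Less exemption £58000 → base £227500
  £227500 × 12% = £27300

£53105 > £27300, so the mainline income levy governs.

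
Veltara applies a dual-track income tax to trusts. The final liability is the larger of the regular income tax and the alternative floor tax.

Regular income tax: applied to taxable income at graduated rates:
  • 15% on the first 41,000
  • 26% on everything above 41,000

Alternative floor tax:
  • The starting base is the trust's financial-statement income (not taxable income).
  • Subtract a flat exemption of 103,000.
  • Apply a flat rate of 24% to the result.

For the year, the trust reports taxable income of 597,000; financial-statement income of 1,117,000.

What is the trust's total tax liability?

243,360

Regular income tax:
  41,000 × 15% = 6,150
  556,000 × 26% = 144,560
  → 150,710

Alternative floor tax:
  Base (financial-statement income): 1,117,000
  Less exemption 103,000 → base 1,014,000
  1,014,000 × 24% = 243,360

243,360 > 150,710, so the alternative floor tax is the binding amount.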